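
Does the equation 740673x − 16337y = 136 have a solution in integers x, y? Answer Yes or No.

Yes

gcd(740673, 16337): 740673 = 45·16337 + 5508; 16337 = 2·5508 + 5321; 5508 = 1·5321 + 187; 5321 = 28·187 + 85; 187 = 2·85 + 17; 85 = 5·17 + 0 → 17
17 divides 136, so a solution exists.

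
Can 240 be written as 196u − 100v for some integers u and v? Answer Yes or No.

Yes

gcd(196, 100): 196 = 1·100 + 96; 100 = 1·96 + 4; 96 = 24·4 + 0 → 4
4 divides 240, so a solution exists.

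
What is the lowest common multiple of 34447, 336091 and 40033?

lcm(34447, 336091) = 34447·336091/gcd = 11577326677/931 = 12435367
lcm(12435367, 40033) = 12435367·40033/gcd = 497825047111/931 = 534720781

534720781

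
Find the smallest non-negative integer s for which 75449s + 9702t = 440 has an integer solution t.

Reduce mod 9702: 75449s ≡ 440 (mod 9702). With g = gcd(75449, 9702) = 11 dividing 440, divide through: 6859s ≡ 40 (mod 882).
Since gcd(6859, 882) = 1, s ≡ 40·(6859)⁻¹ ≡ 58 (mod 882). Smallest non-negative: 58.

58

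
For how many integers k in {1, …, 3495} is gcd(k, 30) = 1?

932

Prime factors of 30: 2, 3, 5. Count integers ≤ 3495 divisible by none of them.
By inclusion–exclusion: 3495 − ⌊3495/2⌋ − ⌊3495/3⌋ − ⌊3495/5⌋ + ⌊3495/6⌋ + ⌊3495/10⌋ + ⌊3495/15⌋ − ⌊3495/30⌋ = 932.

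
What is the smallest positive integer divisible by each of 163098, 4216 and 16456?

163098 = 2 · 3² · 13 · 17 · 41; 4216 = 2³ · 17 · 31; 16456 = 2³ · 11² · 17
lcm takes max exponent of each prime: 2³ · 3² · 11² · 13 · 17 · 31 · 41 = 2447122392

2447122392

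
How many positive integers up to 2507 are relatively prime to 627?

Prime factors of 627: 3, 11, 19. Count integers ≤ 2507 divisible by none of them.
By inclusion–exclusion: 2507 − ⌊2507/3⌋ − ⌊2507/11⌋ − ⌊2507/19⌋ + ⌊2507/33⌋ + ⌊2507/57⌋ + ⌊2507/209⌋ − ⌊2507/627⌋ = 1440.

1440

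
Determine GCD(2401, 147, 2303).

49

2401 = 7⁴; 147 = 3 · 7²; 2303 = 7² · 47
gcd takes min exponent of each prime: 7² = 49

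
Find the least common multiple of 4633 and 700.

4633 = 41 · 113; 700 = 2² · 5² · 7
max exponents: 2² · 5² · 7 · 41 · 113 = 3243100

3243100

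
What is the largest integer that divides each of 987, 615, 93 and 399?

987 = 3 · 7 · 47; 615 = 3 · 5 · 41; 93 = 3 · 31; 399 = 3 · 7 · 19
gcd takes min exponent of each prime: 3 = 3

3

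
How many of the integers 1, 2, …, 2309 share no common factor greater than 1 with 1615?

Prime factors of 1615: 5, 17, 19. Count integers ≤ 2309 divisible by none of them.
By inclusion–exclusion: 2309 − ⌊2309/5⌋ − ⌊2309/17⌋ − ⌊2309/19⌋ + ⌊2309/85⌋ + ⌊2309/95⌋ + ⌊2309/323⌋ − ⌊2309/1615⌋ = 1649.

1649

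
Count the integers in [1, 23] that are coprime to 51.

51 = 3·17. Inclusion–exclusion on these primes:
23 − ⌊23/3⌋ − ⌊23/17⌋ + ⌊23/51⌋ = 15

15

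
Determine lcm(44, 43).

gcd first: 44 = 1·43 + 1; 43 = 43·1 + 0 → gcd = 1
lcm = 44·43/gcd = 1892/1 = 1892

1892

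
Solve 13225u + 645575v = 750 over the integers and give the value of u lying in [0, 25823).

13717

Euclid: 645575 = 48·13225 + 10775; 13225 = 1·10775 + 2450; 10775 = 4·2450 + 975; 2450 = 2·975 + 500; 975 = 1·500 + 475; 500 = 1·475 + 25; 475 = 19·25 + 0 → gcd = 25; 750 = 25·30.
Back-substitution yields 13225·(1318) + 645575·(-27) = 25, so one solution is u = 1318·30 = 39540, v = -27·30 = -810.
Solutions in u differ by 645575/25 = 25823; the one in [0, 25823) is 39540 mod 25823 = 13717.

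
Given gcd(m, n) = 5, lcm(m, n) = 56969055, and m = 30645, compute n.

9295

m·n = gcd·lcm = 5·56969055 = 284845275, so n = 284845275/30645 = 9295.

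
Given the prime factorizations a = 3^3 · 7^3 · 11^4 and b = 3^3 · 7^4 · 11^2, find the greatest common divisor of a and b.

1120581

min exponent per shared prime: 3^3 · 7^3 · 11^2 = 1120581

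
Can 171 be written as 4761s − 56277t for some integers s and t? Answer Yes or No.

gcd(4761, 56277): 56277 = 11·4761 + 3906; 4761 = 1·3906 + 855; 3906 = 4·855 + 486; 855 = 1·486 + 369; 486 = 1·369 + 117; 369 = 3·117 + 18; 117 = 6·18 + 9; 18 = 2·9 + 0 → 9
9 divides 171, so a solution exists.

Yes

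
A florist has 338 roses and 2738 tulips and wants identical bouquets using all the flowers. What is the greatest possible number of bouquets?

338 = 2 · 13²
2738 = 2 · 37²
Common: 2 = 2

2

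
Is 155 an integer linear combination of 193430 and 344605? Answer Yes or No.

Yes

gcd(193430, 344605): 344605 = 1·193430 + 151175; 193430 = 1·151175 + 42255; 151175 = 3·42255 + 24410; 42255 = 1·24410 + 17845; 24410 = 1·17845 + 6565; 17845 = 2·6565 + 4715; 6565 = 1·4715 + 1850; 4715 = 2·1850 + 1015; 1850 = 1·1015 + 835; 1015 = 1·835 + 180; 835 = 4·180 + 115; 180 = 1·115 + 65; 115 = 1·65 + 50; 65 = 1·50 + 15; 50 = 3·15 + 5; 15 = 3·5 + 0 → 5
5 divides 155, so a solution exists.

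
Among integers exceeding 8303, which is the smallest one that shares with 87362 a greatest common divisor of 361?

gcd(x, 87362) = 361 forces 361 | x; write x = 361s. Then gcd(361s, 361·242) = 361·gcd(s, 242), so need gcd(s, 242) = 1.
361s > 8303 gives s ≥ 24. The least s ≥ 24 coprime to 242 is 25, so x = 361·25 = 9025.

9025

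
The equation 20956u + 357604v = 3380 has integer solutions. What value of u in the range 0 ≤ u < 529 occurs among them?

222

gcd(20956, 357604) = 676 (Euclid: 357604 = 17·20956 + 1352; 20956 = 15·1352 + 676; 1352 = 2·676 + 0), and 676 | 3380.
Extended Euclid: 20956·(256) + 357604·(-15) = 676. Scale by 5: u₀ = 1280.
General solution u = u₀ + 529t; reducing mod 529 gives u = 222 (and v = -13).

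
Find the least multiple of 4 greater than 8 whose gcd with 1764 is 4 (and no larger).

gcd(t, 1764) = 4 forces 4 | t; write t = 4s. Then gcd(4s, 4·441) = 4·gcd(s, 441), so need gcd(s, 441) = 1.
4s > 8 gives s ≥ 3. The least s ≥ 3 coprime to 441 is 4, so t = 4·4 = 16.

16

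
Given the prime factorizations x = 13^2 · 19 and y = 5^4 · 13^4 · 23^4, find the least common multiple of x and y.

max exponent per prime: 5^4 · 13^4 · 19 · 23^4 = 94911398261875

94911398261875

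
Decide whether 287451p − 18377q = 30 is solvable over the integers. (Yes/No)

Yes

gcd(287451, 18377): 287451 = 15·18377 + 11796; 18377 = 1·11796 + 6581; 11796 = 1·6581 + 5215; 6581 = 1·5215 + 1366; 5215 = 3·1366 + 1117; 1366 = 1·1117 + 249; 1117 = 4·249 + 121; 249 = 2·121 + 7; 121 = 17·7 + 2; 7 = 3·2 + 1; 2 = 2·1 + 0 → 1
1 divides 30, so a solution exists.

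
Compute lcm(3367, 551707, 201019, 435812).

3367 = 7 · 13 · 37; 551707 = 13 · 31 · 37²; 201019 = 7 · 13 · 47²; 435812 = 2² · 13 · 17² · 29
lcm takes max exponent of each prime: 2² · 7 · 13 · 17² · 29 · 31 · 37² · 47² = 285994764011684

285994764011684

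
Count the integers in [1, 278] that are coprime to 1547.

1547 = 7·13·17. Inclusion–exclusion on these primes:
278 − ⌊278/7⌋ − ⌊278/13⌋ − ⌊278/17⌋ + ⌊278/91⌋ + ⌊278/119⌋ + ⌊278/221⌋ − ⌊278/1547⌋ = 208

208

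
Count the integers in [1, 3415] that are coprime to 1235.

2389

1235 = 5·13·19. Inclusion–exclusion on these primes:
3415 − ⌊3415/5⌋ − ⌊3415/13⌋ − ⌊3415/19⌋ + ⌊3415/65⌋ + ⌊3415/95⌋ + ⌊3415/247⌋ − ⌊3415/1235⌋ = 2389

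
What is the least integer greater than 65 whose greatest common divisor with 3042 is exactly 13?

3042 = 13·234. Any t with gcd(t, 3042) = 13 is a multiple of 13, say 13s, with s coprime to 234.
Need s > 65/13, so s ≥ 6. First s ≥ 6 with gcd(s, 234) = 1 is s = 7. Thus t = 13·7 = 91.

91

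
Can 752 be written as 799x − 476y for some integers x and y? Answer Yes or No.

By Bézout, 799x − 476y = 752 has integer solutions iff gcd(799, 476) | 752.
Euclid: 799 = 1·476 + 323; 476 = 1·323 + 153; 323 = 2·153 + 17; 153 = 9·17 + 0. gcd = 17; 752 mod 17 = 4. No.

No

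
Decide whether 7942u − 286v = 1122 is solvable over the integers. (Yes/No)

gcd(7942, 286): 7942 = 27·286 + 220; 286 = 1·220 + 66; 220 = 3·66 + 22; 66 = 3·22 + 0 → 22
22 divides 1122, so a solution exists.

Yes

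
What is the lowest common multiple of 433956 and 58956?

433956 = 2² · 3 · 29² · 43; 58956 = 2² · 3 · 17³
max exponents: 2² · 3 · 17³ · 29² · 43 = 2132025828

2132025828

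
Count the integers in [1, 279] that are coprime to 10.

Prime factors of 10: 2, 5. Count integers ≤ 279 divisible by none of them.
By inclusion–exclusion: 279 − ⌊279/2⌋ − ⌊279/5⌋ + ⌊279/10⌋ = 112.

112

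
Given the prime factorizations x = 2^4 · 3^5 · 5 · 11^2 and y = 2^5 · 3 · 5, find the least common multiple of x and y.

4704480

max exponent per prime: 2^5 · 3^5 · 5 · 11^2 = 4704480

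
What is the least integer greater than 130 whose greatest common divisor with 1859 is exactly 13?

156

Multiples of 13 above 130: 13·11, 13·12, … . Need the cofactor coprime to 1859/13 = 143.
Checking s = 11, 12, … the first with gcd(s, 143) = 1 is s = 12, giving 156.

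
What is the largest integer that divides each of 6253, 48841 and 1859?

169

gcd(6253, 48841): 48841 = 7·6253 + 5070; 6253 = 1·5070 + 1183; 5070 = 4·1183 + 338; 1183 = 3·338 + 169; 338 = 2·169 + 0 → 169
gcd(169, 1859): 1859 = 11·169 + 0 → 169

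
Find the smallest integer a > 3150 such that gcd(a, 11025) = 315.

gcd(a, 11025) = 315 forces 315 | a; write a = 315s. Then gcd(315s, 315·35) = 315·gcd(s, 35), so need gcd(s, 35) = 1.
315s > 3150 gives s ≥ 11. The least s ≥ 11 coprime to 35 is 11, so a = 315·11 = 3465.

3465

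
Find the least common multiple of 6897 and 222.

510378

gcd first: 6897 = 31·222 + 15; 222 = 14·15 + 12; 15 = 1·12 + 3; 12 = 4·3 + 0 → gcd = 3
lcm = 6897·222/gcd = 1531134/3 = 510378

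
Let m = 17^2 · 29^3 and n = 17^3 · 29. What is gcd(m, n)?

min exponent per shared prime: 17^2 · 29 = 8381

8381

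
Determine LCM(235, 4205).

235 = 5 · 47; 4205 = 5 · 29²
max exponents: 5 · 29² · 47 = 197635

197635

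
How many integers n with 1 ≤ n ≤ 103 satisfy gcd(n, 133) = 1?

Prime factors of 133: 7, 19. Count integers ≤ 103 divisible by none of them.
By inclusion–exclusion: 103 − ⌊103/7⌋ − ⌊103/19⌋ + ⌊103/133⌋ = 84.

84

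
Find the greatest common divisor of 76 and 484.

76 = 2² · 19
484 = 2² · 11²
Common: 2² = 4

4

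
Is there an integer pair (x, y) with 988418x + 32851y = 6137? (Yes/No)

Yes

By Bézout, 988418x + 32851y = 6137 has integer solutions iff gcd(988418, 32851) | 6137.
Euclid: 988418 = 30·32851 + 2888; 32851 = 11·2888 + 1083; 2888 = 2·1083 + 722; 1083 = 1·722 + 361; 722 = 2·361 + 0. gcd = 361; 6137 mod 361 = 0. Yes.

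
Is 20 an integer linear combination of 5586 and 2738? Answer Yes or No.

By Bézout, 5586s + 2738t = 20 has integer solutions iff gcd(5586, 2738) | 20.
Euclid: 5586 = 2·2738 + 110; 2738 = 24·110 + 98; 110 = 1·98 + 12; 98 = 8·12 + 2; 12 = 6·2 + 0. gcd = 2; 20 mod 2 = 0. Yes.

Yes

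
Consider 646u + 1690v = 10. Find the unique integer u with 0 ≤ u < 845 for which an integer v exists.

225

Reduce mod 1690: 646u ≡ 10 (mod 1690). With g = gcd(646, 1690) = 2 dividing 10, divide through: 323u ≡ 5 (mod 845).
Since gcd(323, 845) = 1, u ≡ 5·(323)⁻¹ ≡ 225 (mod 845). Smallest non-negative: 225.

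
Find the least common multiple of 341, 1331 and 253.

949003

341 = 11 · 31; 1331 = 11³; 253 = 11 · 23
lcm takes max exponent of each prime: 11³ · 23 · 31 = 949003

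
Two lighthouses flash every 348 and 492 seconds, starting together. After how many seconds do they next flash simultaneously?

gcd first: 492 = 1·348 + 144; 348 = 2·144 + 60; 144 = 2·60 + 24; 60 = 2·24 + 12; 24 = 2·12 + 0 → gcd = 12
lcm = 348·492/gcd = 171216/12 = 14268

14268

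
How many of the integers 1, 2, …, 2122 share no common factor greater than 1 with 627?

Prime factors of 627: 3, 11, 19. Count integers ≤ 2122 divisible by none of them.
By inclusion–exclusion: 2122 − ⌊2122/3⌋ − ⌊2122/11⌋ − ⌊2122/19⌋ + ⌊2122/33⌋ + ⌊2122/57⌋ + ⌊2122/209⌋ − ⌊2122/627⌋ = 1220.

1220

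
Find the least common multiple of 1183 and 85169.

1183 = 7 · 13²; 85169 = 7 · 23³
max exponents: 7 · 13² · 23³ = 14393561

14393561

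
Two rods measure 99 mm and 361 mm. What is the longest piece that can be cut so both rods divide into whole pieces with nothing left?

1

99 = 3² · 11
361 = 19²
Common: 1 = 1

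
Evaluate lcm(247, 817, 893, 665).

17471545

247 = 13 · 19; 817 = 19 · 43; 893 = 19 · 47; 665 = 5 · 7 · 19
lcm takes max exponent of each prime: 5 · 7 · 13 · 19 · 43 · 47 = 17471545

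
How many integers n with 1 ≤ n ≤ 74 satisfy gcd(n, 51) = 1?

Prime factors of 51: 3, 17. Count integers ≤ 74 divisible by none of them.
By inclusion–exclusion: 74 − ⌊74/3⌋ − ⌊74/17⌋ + ⌊74/51⌋ = 47.

47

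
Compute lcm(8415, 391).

193545

gcd first: 8415 = 21·391 + 204; 391 = 1·204 + 187; 204 = 1·187 + 17; 187 = 11·17 + 0 → gcd = 17
lcm = 8415·391/gcd = 3290265/17 = 193545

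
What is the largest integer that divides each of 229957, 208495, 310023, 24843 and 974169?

gcd(229957, 208495): 229957 = 1·208495 + 21462; 208495 = 9·21462 + 15337; 21462 = 1·15337 + 6125; 15337 = 2·6125 + 3087; 6125 = 1·3087 + 3038; 3087 = 1·3038 + 49; 3038 = 62·49 + 0 → 49
gcd(49, 310023): 310023 = 6327·49 + 0 → 49
gcd(49, 24843): 24843 = 507·49 + 0 → 49
gcd(49, 974169): 974169 = 19881·49 + 0 → 49

49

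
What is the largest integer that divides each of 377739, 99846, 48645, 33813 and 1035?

9

gcd(377739, 99846): 377739 = 3·99846 + 78201; 99846 = 1·78201 + 21645; 78201 = 3·21645 + 13266; 21645 = 1·13266 + 8379; 13266 = 1·8379 + 4887; 8379 = 1·4887 + 3492; 4887 = 1·3492 + 1395; 3492 = 2·1395 + 702; 1395 = 1·702 + 693; 702 = 1·693 + 9; 693 = 77·9 + 0 → 9
gcd(9, 48645): 48645 = 5405·9 + 0 → 9
gcd(9, 33813): 33813 = 3757·9 + 0 → 9
gcd(9, 1035): 1035 = 115·9 + 0 → 9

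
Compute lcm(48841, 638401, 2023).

755228383

48841 = 13² · 17²; 638401 = 17² · 47²; 2023 = 7 · 17²
lcm takes max exponent of each prime: 7 · 13² · 17² · 47² = 755228383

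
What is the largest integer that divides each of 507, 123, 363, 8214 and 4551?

3

507 = 3 · 13²; 123 = 3 · 41; 363 = 3 · 11²; 8214 = 2 · 3 · 37²; 4551 = 3 · 37 · 41
gcd takes min exponent of each prime: 3 = 3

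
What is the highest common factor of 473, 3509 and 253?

gcd(473, 3509): 3509 = 7·473 + 198; 473 = 2·198 + 77; 198 = 2·77 + 44; 77 = 1·44 + 33; 44 = 1·33 + 11; 33 = 3·11 + 0 → 11
gcd(11, 253): 253 = 23·11 + 0 → 11

11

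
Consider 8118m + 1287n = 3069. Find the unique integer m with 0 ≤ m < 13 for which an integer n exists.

11

Euclid: 8118 = 6·1287 + 396; 1287 = 3·396 + 99; 396 = 4·99 + 0 → gcd = 99; 3069 = 99·31.
Back-substitution yields 8118·(-3) + 1287·(19) = 99, so one solution is m = -3·31 = -93, n = 19·31 = 589.
Solutions in m differ by 1287/99 = 13; the one in [0, 13) is -93 mod 13 = 11.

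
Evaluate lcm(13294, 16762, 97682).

65153894

lcm(13294, 16762) = 13294·16762/gcd = 222834028/578 = 385526
lcm(385526, 97682) = 385526·97682/gcd = 37658950732/578 = 65153894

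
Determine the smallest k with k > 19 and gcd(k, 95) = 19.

38

95 = 19·5. Any k with gcd(k, 95) = 19 is a multiple of 19, say 19s, with s coprime to 5.
Need s > 19/19, so s ≥ 2. First s ≥ 2 with gcd(s, 5) = 1 is s = 2. Thus k = 19·2 = 38.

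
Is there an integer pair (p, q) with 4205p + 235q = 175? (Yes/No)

By Bézout, 4205p + 235q = 175 has integer solutions iff gcd(4205, 235) | 175.
Euclid: 4205 = 17·235 + 210; 235 = 1·210 + 25; 210 = 8·25 + 10; 25 = 2·10 + 5; 10 = 2·5 + 0. gcd = 5; 175 mod 5 = 0. Yes.

Yes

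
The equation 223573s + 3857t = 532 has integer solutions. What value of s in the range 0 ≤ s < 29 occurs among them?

Euclid: 223573 = 57·3857 + 3724; 3857 = 1·3724 + 133; 3724 = 28·133 + 0 → gcd = 133; 532 = 133·4.
Back-substitution yields 223573·(-1) + 3857·(58) = 133, so one solution is s = -1·4 = -4, t = 58·4 = 232.
Solutions in s differ by 3857/133 = 29; the one in [0, 29) is -4 mod 29 = 25.

25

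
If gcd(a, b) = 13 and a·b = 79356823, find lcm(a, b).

6104371

gcd·lcm = product, so lcm = 79356823/13 = 6104371.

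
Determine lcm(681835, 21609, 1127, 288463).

lcm(681835, 21609) = 681835·21609/gcd = 14733772515/49 = 300689235
lcm(300689235, 1127) = 300689235·1127/gcd = 338876767845/1127 = 300689235
lcm(300689235, 288463) = 300689235·288463/gcd = 86737718795805/343 = 252879646635

252879646635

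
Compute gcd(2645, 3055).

Euclid: 3055 = 1·2645 + 410; 2645 = 6·410 + 185; 410 = 2·185 + 40; 185 = 4·40 + 25; 40 = 1·25 + 15; 25 = 1·15 + 10; 15 = 1·10 + 5; 10 = 2·5 + 0. Last nonzero remainder: 5.

5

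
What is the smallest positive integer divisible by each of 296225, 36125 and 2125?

296225 = 5² · 17² · 41; 36125 = 5³ · 17²; 2125 = 5³ · 17
lcm takes max exponent of each prime: 5³ · 17² · 41 = 1481125

1481125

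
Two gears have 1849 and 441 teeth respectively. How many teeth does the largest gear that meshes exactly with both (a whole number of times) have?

1

1849 = 43²
441 = 3² · 7²
Common: 1 = 1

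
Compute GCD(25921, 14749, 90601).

25921 = 7² · 23²; 14749 = 7³ · 43; 90601 = 7² · 43²
gcd takes min exponent of each prime: 7² = 49

49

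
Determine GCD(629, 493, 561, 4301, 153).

17

gcd(629, 493): 629 = 1·493 + 136; 493 = 3·136 + 85; 136 = 1·85 + 51; 85 = 1·51 + 34; 51 = 1·34 + 17; 34 = 2·17 + 0 → 17
gcd(17, 561): 561 = 33·17 + 0 → 17
gcd(17, 4301): 4301 = 253·17 + 0 → 17
gcd(17, 153): 153 = 9·17 + 0 → 17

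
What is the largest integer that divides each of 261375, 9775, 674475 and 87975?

425

gcd(261375, 9775): 261375 = 26·9775 + 7225; 9775 = 1·7225 + 2550; 7225 = 2·2550 + 2125; 2550 = 1·2125 + 425; 2125 = 5·425 + 0 → 425
gcd(425, 674475): 674475 = 1587·425 + 0 → 425
gcd(425, 87975): 87975 = 207·425 + 0 → 425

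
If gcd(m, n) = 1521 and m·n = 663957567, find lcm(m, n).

For any two positive integers, gcd × lcm equals their product. Hence lcm = 663957567 / 1521 = 436527.

436527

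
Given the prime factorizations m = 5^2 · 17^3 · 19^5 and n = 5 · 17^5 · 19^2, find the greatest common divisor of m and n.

min exponent per shared prime: 5 · 17^3 · 19^2 = 8867965

8867965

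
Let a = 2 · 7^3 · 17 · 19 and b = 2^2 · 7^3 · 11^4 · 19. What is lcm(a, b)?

max exponent per prime: 2^2 · 7^3 · 11^4 · 17 · 19 = 6488246996

6488246996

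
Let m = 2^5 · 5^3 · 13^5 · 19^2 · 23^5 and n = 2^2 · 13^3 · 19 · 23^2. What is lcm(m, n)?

max exponent per prime: 2^5 · 5^3 · 13^5 · 19^2 · 23^5 = 3450826582564556000

3450826582564556000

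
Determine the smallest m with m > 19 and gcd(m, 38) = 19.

gcd(m, 38) = 19 forces 19 | m; write m = 19s. Then gcd(19s, 19·2) = 19·gcd(s, 2), so need gcd(s, 2) = 1.
19s > 19 gives s ≥ 2. The least s ≥ 2 coprime to 2 is 3, so m = 19·3 = 57.

57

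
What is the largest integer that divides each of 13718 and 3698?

2

Euclid: 13718 = 3·3698 + 2624; 3698 = 1·2624 + 1074; 2624 = 2·1074 + 476; 1074 = 2·476 + 122; 476 = 3·122 + 110; 122 = 1·110 + 12; 110 = 9·12 + 2; 12 = 6·2 + 0. Last nonzero remainder: 2.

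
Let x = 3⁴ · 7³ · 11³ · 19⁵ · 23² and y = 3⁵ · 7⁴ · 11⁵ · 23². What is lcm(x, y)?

max exponent per prime: 3⁵ · 7⁴ · 11⁵ · 19⁵ · 23² = 123079446990185766003

123079446990185766003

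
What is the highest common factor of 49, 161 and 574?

49 = 7²; 161 = 7 · 23; 574 = 2 · 7 · 41
gcd takes min exponent of each prime: 7 = 7

7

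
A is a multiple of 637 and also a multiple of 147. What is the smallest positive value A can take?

gcd first: 637 = 4·147 + 49; 147 = 3·49 + 0 → gcd = 49
lcm = 637·147/gcd = 93639/49 = 1911

1911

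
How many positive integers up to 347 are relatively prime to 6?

116

Prime factors of 6: 2, 3. Count integers ≤ 347 divisible by none of them.
By inclusion–exclusion: 347 − ⌊347/2⌋ − ⌊347/3⌋ + ⌊347/6⌋ = 116.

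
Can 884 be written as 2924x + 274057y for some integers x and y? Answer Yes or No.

By Bézout, 2924x + 274057y = 884 has integer solutions iff gcd(2924, 274057) | 884.
Euclid: 274057 = 93·2924 + 2125; 2924 = 1·2125 + 799; 2125 = 2·799 + 527; 799 = 1·527 + 272; 527 = 1·272 + 255; 272 = 1·255 + 17; 255 = 15·17 + 0. gcd = 17; 884 mod 17 = 0. Yes.

Yes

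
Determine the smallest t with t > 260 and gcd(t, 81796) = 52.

Multiples of 52 above 260: 52·6, 52·7, … . Need the cofactor coprime to 81796/52 = 1573.
Checking s = 6, 7, … the first with gcd(s, 1573) = 1 is s = 6, giving 312.

312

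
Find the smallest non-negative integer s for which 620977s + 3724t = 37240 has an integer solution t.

gcd(620977, 3724) = 931 (Euclid: 620977 = 166·3724 + 2793; 3724 = 1·2793 + 931; 2793 = 3·931 + 0), and 931 | 37240.
Extended Euclid: 620977·(-1) + 3724·(167) = 931. Scale by 40: s₀ = -40.
General solution s = s₀ + 4k; reducing mod 4 gives s = 0 (and t = 10).

0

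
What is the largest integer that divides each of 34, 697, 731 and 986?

17

34 = 2 · 17; 697 = 17 · 41; 731 = 17 · 43; 986 = 2 · 17 · 29
gcd takes min exponent of each prime: 17 = 17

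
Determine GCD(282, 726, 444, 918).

6

282 = 2 · 3 · 47; 726 = 2 · 3 · 11²; 444 = 2² · 3 · 37; 918 = 2 · 3³ · 17
gcd takes min exponent of each prime: 2 · 3 = 6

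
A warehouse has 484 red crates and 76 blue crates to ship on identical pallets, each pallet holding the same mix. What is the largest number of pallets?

4

484 = 2² · 11²
76 = 2² · 19
Common: 2² = 4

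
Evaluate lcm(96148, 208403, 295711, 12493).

lcm(96148, 208403) = 96148·208403/gcd = 20037531644/13 = 1541348588
lcm(1541348588, 295711) = 1541348588·295711/gcd = 455793732306068/12857 = 35451017524
lcm(35451017524, 12493) = 35451017524·12493/gcd = 442889561927332/13 = 34068427840564

34068427840564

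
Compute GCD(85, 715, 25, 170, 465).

5

85 = 5 · 17; 715 = 5 · 11 · 13; 25 = 5²; 170 = 2 · 5 · 17; 465 = 3 · 5 · 31
gcd takes min exponent of each prime: 5 = 5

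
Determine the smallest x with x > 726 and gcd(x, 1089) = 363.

Multiples of 363 above 726: 363·3, 363·4, … . Need the cofactor coprime to 1089/363 = 3.
Checking s = 3, 4, … the first with gcd(s, 3) = 1 is s = 4, giving 1452.

1452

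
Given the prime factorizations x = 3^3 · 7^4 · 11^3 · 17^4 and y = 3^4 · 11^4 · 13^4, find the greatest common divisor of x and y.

min exponent per shared prime: 3^3 · 11^3 = 35937

35937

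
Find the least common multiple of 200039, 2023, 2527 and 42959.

1227639343

200039 = 7 · 17 · 41²; 2023 = 7 · 17²; 2527 = 7 · 19²; 42959 = 7 · 17 · 19²
lcm takes max exponent of each prime: 7 · 17² · 19² · 41² = 1227639343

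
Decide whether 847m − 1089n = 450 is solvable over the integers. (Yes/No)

By Bézout, 847m − 1089n = 450 has integer solutions iff gcd(847, 1089) | 450.
Euclid: 1089 = 1·847 + 242; 847 = 3·242 + 121; 242 = 2·121 + 0. gcd = 121; 450 mod 121 = 87. No.

No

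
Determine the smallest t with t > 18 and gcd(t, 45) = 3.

Multiples of 3 above 18: 3·7, 3·8, … . Need the cofactor coprime to 45/3 = 15.
Checking s = 7, 8, … the first with gcd(s, 15) = 1 is s = 7, giving 21.

21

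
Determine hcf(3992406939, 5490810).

Euclid: 3992406939 = 727·5490810 + 588069; 5490810 = 9·588069 + 198189; 588069 = 2·198189 + 191691; 198189 = 1·191691 + 6498; 191691 = 29·6498 + 3249; 6498 = 2·3249 + 0. Last nonzero remainder: 3249.

3249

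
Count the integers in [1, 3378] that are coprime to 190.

1280

Prime factors of 190: 2, 5, 19. Count integers ≤ 3378 divisible by none of them.
By inclusion–exclusion: 3378 − ⌊3378/2⌋ − ⌊3378/5⌋ − ⌊3378/19⌋ + ⌊3378/10⌋ + ⌊3378/38⌋ + ⌊3378/95⌋ − ⌊3378/190⌋ = 1280.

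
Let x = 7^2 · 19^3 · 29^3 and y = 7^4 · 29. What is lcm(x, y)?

max exponent per prime: 7^4 · 19^3 · 29^3 = 401649246551

401649246551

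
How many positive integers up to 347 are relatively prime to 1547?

1547 = 7·13·17. Inclusion–exclusion on these primes:
347 − ⌊347/7⌋ − ⌊347/13⌋ − ⌊347/17⌋ + ⌊347/91⌋ + ⌊347/119⌋ + ⌊347/221⌋ − ⌊347/1547⌋ = 258

258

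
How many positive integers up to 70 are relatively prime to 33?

33 = 3·11. Inclusion–exclusion on these primes:
70 − ⌊70/3⌋ − ⌊70/11⌋ + ⌊70/33⌋ = 43

43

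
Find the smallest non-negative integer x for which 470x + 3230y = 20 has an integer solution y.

110

Reduce mod 3230: 470x ≡ 20 (mod 3230). With g = gcd(470, 3230) = 10 dividing 20, divide through: 47x ≡ 2 (mod 323).
Since gcd(47, 323) = 1, x ≡ 2·(47)⁻¹ ≡ 110 (mod 323). Smallest non-negative: 110.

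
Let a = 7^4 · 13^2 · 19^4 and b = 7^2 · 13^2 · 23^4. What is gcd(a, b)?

min exponent per shared prime: 7^2 · 13^2 = 8281

8281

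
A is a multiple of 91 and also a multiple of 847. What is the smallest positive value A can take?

11011

gcd first: 847 = 9·91 + 28; 91 = 3·28 + 7; 28 = 4·7 + 0 → gcd = 7
lcm = 91·847/gcd = 77077/7 = 11011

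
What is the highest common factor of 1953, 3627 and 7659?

1953 = 3² · 7 · 31; 3627 = 3² · 13 · 31; 7659 = 3² · 23 · 37
gcd takes min exponent of each prime: 3² = 9

9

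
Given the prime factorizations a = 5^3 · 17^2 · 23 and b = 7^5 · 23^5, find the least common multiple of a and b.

max exponent per prime: 5^3 · 7^5 · 17^2 · 23^5 = 3907844156936125

3907844156936125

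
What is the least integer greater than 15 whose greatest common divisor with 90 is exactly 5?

25

gcd(x, 90) = 5 forces 5 | x; write x = 5s. Then gcd(5s, 5·18) = 5·gcd(s, 18), so need gcd(s, 18) = 1.
5s > 15 gives s ≥ 4. The least s ≥ 4 coprime to 18 is 5, so x = 5·5 = 25.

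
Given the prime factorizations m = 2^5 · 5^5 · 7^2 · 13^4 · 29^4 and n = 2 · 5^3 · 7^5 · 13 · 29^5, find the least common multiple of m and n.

max exponent per prime: 2^5 · 5^5 · 7^5 · 13^4 · 29^5 = 984585869918132300000

984585869918132300000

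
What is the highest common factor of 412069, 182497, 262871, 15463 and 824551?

gcd(412069, 182497): 412069 = 2·182497 + 47075; 182497 = 3·47075 + 41272; 47075 = 1·41272 + 5803; 41272 = 7·5803 + 651; 5803 = 8·651 + 595; 651 = 1·595 + 56; 595 = 10·56 + 35; 56 = 1·35 + 21; 35 = 1·21 + 14; 21 = 1·14 + 7; 14 = 2·7 + 0 → 7
gcd(7, 262871): 262871 = 37553·7 + 0 → 7
gcd(7, 15463): 15463 = 2209·7 + 0 → 7
gcd(7, 824551): 824551 = 117793·7 + 0 → 7

7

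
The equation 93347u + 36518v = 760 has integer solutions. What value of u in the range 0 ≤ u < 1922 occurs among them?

1780

Reduce mod 36518: 93347u ≡ 760 (mod 36518). With g = gcd(93347, 36518) = 19 dividing 760, divide through: 4913u ≡ 40 (mod 1922).
Since gcd(4913, 1922) = 1, u ≡ 40·(4913)⁻¹ ≡ 1780 (mod 1922). Smallest non-negative: 1780.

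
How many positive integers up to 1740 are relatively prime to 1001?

1253

1001 = 7·11·13. Inclusion–exclusion on these primes:
1740 − ⌊1740/7⌋ − ⌊1740/11⌋ − ⌊1740/13⌋ + ⌊1740/77⌋ + ⌊1740/91⌋ + ⌊1740/143⌋ − ⌊1740/1001⌋ = 1253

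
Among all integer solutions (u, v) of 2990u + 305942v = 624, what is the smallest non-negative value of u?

gcd(2990, 305942) = 26 (Euclid: 305942 = 102·2990 + 962; 2990 = 3·962 + 104; 962 = 9·104 + 26; 104 = 4·26 + 0), and 26 | 624.
Extended Euclid: 2990·(-2865) + 305942·(28) = 26. Scale by 24: u₀ = -68760.
General solution u = u₀ + 11767t; reducing mod 11767 gives u = 1842 (and v = -18).

1842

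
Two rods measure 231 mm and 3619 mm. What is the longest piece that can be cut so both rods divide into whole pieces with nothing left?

77

231 = 3 · 7 · 11
3619 = 7 · 11 · 47
Common: 7 · 11 = 77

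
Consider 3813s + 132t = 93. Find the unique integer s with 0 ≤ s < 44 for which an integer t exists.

29

Reduce mod 132: 3813s ≡ 93 (mod 132). With g = gcd(3813, 132) = 3 dividing 93, divide through: 1271s ≡ 31 (mod 44).
Since gcd(1271, 44) = 1, s ≡ 31·(1271)⁻¹ ≡ 29 (mod 44). Smallest non-negative: 29.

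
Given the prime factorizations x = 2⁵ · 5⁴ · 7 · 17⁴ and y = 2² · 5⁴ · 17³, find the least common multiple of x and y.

max exponent per prime: 2⁵ · 5⁴ · 7 · 17⁴ = 11692940000

11692940000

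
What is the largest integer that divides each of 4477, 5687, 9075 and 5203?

121

4477 = 11² · 37; 5687 = 11² · 47; 9075 = 3 · 5² · 11²; 5203 = 11² · 43
gcd takes min exponent of each prime: 11² = 121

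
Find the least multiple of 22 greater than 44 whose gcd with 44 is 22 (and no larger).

66

gcd(k, 44) = 22 forces 22 | k; write k = 22s. Then gcd(22s, 22·2) = 22·gcd(s, 2), so need gcd(s, 2) = 1.
22s > 44 gives s ≥ 3. The least s ≥ 3 coprime to 2 is 3, so k = 22·3 = 66.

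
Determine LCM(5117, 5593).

240499

5117 = 7 · 17 · 43; 5593 = 7 · 17 · 47
max exponents: 7 · 17 · 43 · 47 = 240499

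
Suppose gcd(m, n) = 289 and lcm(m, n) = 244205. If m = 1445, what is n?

m·n = gcd·lcm = 289·244205 = 70575245, so n = 70575245/1445 = 48841.

48841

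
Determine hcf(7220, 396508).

4

Euclid: 396508 = 54·7220 + 6628; 7220 = 1·6628 + 592; 6628 = 11·592 + 116; 592 = 5·116 + 12; 116 = 9·12 + 8; 12 = 1·8 + 4; 8 = 2·4 + 0. Last nonzero remainder: 4.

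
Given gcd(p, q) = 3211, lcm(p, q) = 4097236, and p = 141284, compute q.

p·q = gcd·lcm = 3211·4097236 = 13156224796, so q = 13156224796/141284 = 93119.

93119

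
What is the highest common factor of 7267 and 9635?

1

Euclid: 9635 = 1·7267 + 2368; 7267 = 3·2368 + 163; 2368 = 14·163 + 86; 163 = 1·86 + 77; 86 = 1·77 + 9; 77 = 8·9 + 5; 9 = 1·5 + 4; 5 = 1·4 + 1; 4 = 4·1 + 0. Last nonzero remainder: 1.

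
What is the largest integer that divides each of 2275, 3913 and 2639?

91

2275 = 5² · 7 · 13; 3913 = 7 · 13 · 43; 2639 = 7 · 13 · 29
gcd takes min exponent of each prime: 7 · 13 = 91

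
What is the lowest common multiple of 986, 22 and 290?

54230

986 = 2 · 17 · 29; 22 = 2 · 11; 290 = 2 · 5 · 29
lcm takes max exponent of each prime: 2 · 5 · 11 · 17 · 29 = 54230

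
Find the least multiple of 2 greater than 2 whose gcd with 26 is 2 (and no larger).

4

Multiples of 2 above 2: 2·2, 2·3, … . Need the cofactor coprime to 26/2 = 13.
Checking s = 2, 3, … the first with gcd(s, 13) = 1 is s = 2, giving 4.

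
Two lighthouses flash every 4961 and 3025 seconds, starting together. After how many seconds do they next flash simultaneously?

gcd first: 4961 = 1·3025 + 1936; 3025 = 1·1936 + 1089; 1936 = 1·1089 + 847; 1089 = 1·847 + 242; 847 = 3·242 + 121; 242 = 2·121 + 0 → gcd = 121
lcm = 4961·3025/gcd = 15007025/121 = 124025

124025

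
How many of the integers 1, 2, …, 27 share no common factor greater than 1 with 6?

6 = 2·3. Inclusion–exclusion on these primes:
27 − ⌊27/2⌋ − ⌊27/3⌋ + ⌊27/6⌋ = 9

9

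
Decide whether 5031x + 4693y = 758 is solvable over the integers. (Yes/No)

By Bézout, 5031x + 4693y = 758 has integer solutions iff gcd(5031, 4693) | 758.
Euclid: 5031 = 1·4693 + 338; 4693 = 13·338 + 299; 338 = 1·299 + 39; 299 = 7·39 + 26; 39 = 1·26 + 13; 26 = 2·13 + 0. gcd = 13; 758 mod 13 = 4. No.

No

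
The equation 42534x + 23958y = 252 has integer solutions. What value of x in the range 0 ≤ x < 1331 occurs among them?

730

Euclid: 42534 = 1·23958 + 18576; 23958 = 1·18576 + 5382; 18576 = 3·5382 + 2430; 5382 = 2·2430 + 522; 2430 = 4·522 + 342; 522 = 1·342 + 180; 342 = 1·180 + 162; 180 = 1·162 + 18; 162 = 9·18 + 0 → gcd = 18; 252 = 18·14.
Back-substitution yields 42534·(-138) + 23958·(245) = 18, so one solution is x = -138·14 = -1932, y = 245·14 = 3430.
Solutions in x differ by 23958/18 = 1331; the one in [0, 1331) is -1932 mod 1331 = 730.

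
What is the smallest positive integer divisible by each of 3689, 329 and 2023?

3689 = 7 · 17 · 31; 329 = 7 · 47; 2023 = 7 · 17²
lcm takes max exponent of each prime: 7 · 17² · 31 · 47 = 2947511

2947511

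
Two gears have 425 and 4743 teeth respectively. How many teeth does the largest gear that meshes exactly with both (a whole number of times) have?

425 = 5² · 17
4743 = 3² · 17 · 31
Common: 17 = 17

17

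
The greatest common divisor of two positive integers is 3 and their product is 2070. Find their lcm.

gcd·lcm = product, so lcm = 2070/3 = 690.

690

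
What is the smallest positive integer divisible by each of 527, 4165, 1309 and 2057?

lcm(527, 4165) = 527·4165/gcd = 2194955/17 = 129115
lcm(129115, 1309) = 129115·1309/gcd = 169011535/119 = 1420265
lcm(1420265, 2057) = 1420265·2057/gcd = 2921485105/187 = 15622915

15622915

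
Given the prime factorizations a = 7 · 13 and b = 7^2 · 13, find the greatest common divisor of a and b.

91

min exponent per shared prime: 7 · 13 = 91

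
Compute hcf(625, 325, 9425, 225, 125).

25

625 = 5⁴; 325 = 5² · 13; 9425 = 5² · 13 · 29; 225 = 3² · 5²; 125 = 5³
gcd takes min exponent of each prime: 5² = 25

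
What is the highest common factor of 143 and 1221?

11

Euclid: 1221 = 8·143 + 77; 143 = 1·77 + 66; 77 = 1·66 + 11; 66 = 6·11 + 0. Last nonzero remainder: 11.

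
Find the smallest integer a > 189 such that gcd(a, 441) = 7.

203

441 = 7·63. Any a with gcd(a, 441) = 7 is a multiple of 7, say 7s, with s coprime to 63.
Need s > 189/7, so s ≥ 28. First s ≥ 28 with gcd(s, 63) = 1 is s = 29. Thus a = 7·29 = 203.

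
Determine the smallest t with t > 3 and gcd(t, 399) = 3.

6

Multiples of 3 above 3: 3·2, 3·3, … . Need the cofactor coprime to 399/3 = 133.
Checking s = 2, 3, … the first with gcd(s, 133) = 1 is s = 2, giving 6.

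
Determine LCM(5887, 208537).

175379617

gcd first: 208537 = 35·5887 + 2492; 5887 = 2·2492 + 903; 2492 = 2·903 + 686; 903 = 1·686 + 217; 686 = 3·217 + 35; 217 = 6·35 + 7; 35 = 5·7 + 0 → gcd = 7
lcm = 5887·208537/gcd = 1227657319/7 = 175379617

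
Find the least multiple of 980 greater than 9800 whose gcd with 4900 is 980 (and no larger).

10780

4900 = 980·5. Any m with gcd(m, 4900) = 980 is a multiple of 980, say 980s, with s coprime to 5.
Need s > 9800/980, so s ≥ 11. First s ≥ 11 with gcd(s, 5) = 1 is s = 11. Thus m = 980·11 = 10780.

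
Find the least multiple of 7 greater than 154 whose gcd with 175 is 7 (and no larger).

161

175 = 7·25. Any x with gcd(x, 175) = 7 is a multiple of 7, say 7s, with s coprime to 25.
Need s > 154/7, so s ≥ 23. First s ≥ 23 with gcd(s, 25) = 1 is s = 23. Thus x = 7·23 = 161.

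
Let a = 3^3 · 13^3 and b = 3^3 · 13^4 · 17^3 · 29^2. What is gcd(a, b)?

min exponent per shared prime: 3^3 · 13^3 = 59319

59319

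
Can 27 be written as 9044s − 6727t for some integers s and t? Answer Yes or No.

gcd(9044, 6727): 9044 = 1·6727 + 2317; 6727 = 2·2317 + 2093; 2317 = 1·2093 + 224; 2093 = 9·224 + 77; 224 = 2·77 + 70; 77 = 1·70 + 7; 70 = 10·7 + 0 → 7
7 does not divide 27, so a solution does not exist.

No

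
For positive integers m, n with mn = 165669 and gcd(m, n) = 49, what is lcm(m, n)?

3381

gcd·lcm = product, so lcm = 165669/49 = 3381.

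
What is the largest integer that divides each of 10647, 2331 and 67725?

63

10647 = 3² · 7 · 13²; 2331 = 3² · 7 · 37; 67725 = 3² · 5² · 7 · 43
gcd takes min exponent of each prime: 3² · 7 = 63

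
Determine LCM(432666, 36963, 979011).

lcm(432666, 36963) = 432666·36963/gcd = 15992633358/9 = 1776959262
lcm(1776959262, 979011) = 1776959262·979011/gcd = 1739662664049882/9 = 193295851561098

193295851561098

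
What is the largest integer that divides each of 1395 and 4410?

1395 = 3² · 5 · 31
4410 = 2 · 3² · 5 · 7²
Common: 3² · 5 = 45

45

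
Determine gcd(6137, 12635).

361

6137 = 17 · 19²
12635 = 5 · 7 · 19²
Common: 19² = 361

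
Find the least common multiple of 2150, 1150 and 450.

445050

lcm(2150, 1150) = 2150·1150/gcd = 2472500/50 = 49450
lcm(49450, 450) = 49450·450/gcd = 22252500/50 = 445050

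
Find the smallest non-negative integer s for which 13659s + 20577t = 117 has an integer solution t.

gcd(13659, 20577) = 3 (Euclid: 20577 = 1·13659 + 6918; 13659 = 1·6918 + 6741; 6918 = 1·6741 + 177; 6741 = 38·177 + 15; 177 = 11·15 + 12; 15 = 1·12 + 3; 12 = 4·3 + 0), and 3 | 117.
Extended Euclid: 13659·(1395) + 20577·(-926) = 3. Scale by 39: s₀ = 54405.
General solution s = s₀ + 6859k; reducing mod 6859 gives s = 6392 (and t = -4243).

6392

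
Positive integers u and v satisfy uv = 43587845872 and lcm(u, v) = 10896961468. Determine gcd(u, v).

4

gcd·lcm = product, so gcd = 43587845872/10896961468 = 4.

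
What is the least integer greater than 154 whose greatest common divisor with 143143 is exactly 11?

165

Multiples of 11 above 154: 11·15, 11·16, … . Need the cofactor coprime to 143143/11 = 13013.
Checking s = 15, 16, … the first with gcd(s, 13013) = 1 is s = 15, giving 165.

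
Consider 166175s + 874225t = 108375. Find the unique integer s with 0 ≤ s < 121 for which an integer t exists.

48

gcd(166175, 874225) = 7225 (Euclid: 874225 = 5·166175 + 43350; 166175 = 3·43350 + 36125; 43350 = 1·36125 + 7225; 36125 = 5·7225 + 0), and 7225 | 108375.
Extended Euclid: 166175·(-21) + 874225·(4) = 7225. Scale by 15: s₀ = -315.
General solution s = s₀ + 121k; reducing mod 121 gives s = 48 (and t = -9).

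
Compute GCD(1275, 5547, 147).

1275 = 3 · 5² · 17; 5547 = 3 · 43²; 147 = 3 · 7²
gcd takes min exponent of each prime: 3 = 3

3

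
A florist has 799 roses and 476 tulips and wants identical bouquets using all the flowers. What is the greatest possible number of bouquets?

Euclid: 799 = 1·476 + 323; 476 = 1·323 + 153; 323 = 2·153 + 17; 153 = 9·17 + 0. Last nonzero remainder: 17.

17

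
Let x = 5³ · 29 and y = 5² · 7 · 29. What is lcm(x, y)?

max exponent per prime: 5³ · 7 · 29 = 25375

25375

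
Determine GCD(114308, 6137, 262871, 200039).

17

114308 = 2² · 17 · 41²; 6137 = 17 · 19²; 262871 = 7 · 17 · 47²; 200039 = 7 · 17 · 41²
gcd takes min exponent of each prime: 17 = 17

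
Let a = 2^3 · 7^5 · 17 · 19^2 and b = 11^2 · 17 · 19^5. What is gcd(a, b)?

6137

min exponent per shared prime: 17 · 19^2 = 6137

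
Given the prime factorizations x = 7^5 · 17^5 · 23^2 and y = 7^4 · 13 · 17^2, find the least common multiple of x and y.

164109541191323

max exponent per prime: 7^5 · 13 · 17^5 · 23^2 = 164109541191323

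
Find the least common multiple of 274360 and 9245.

507291640

274360 = 2³ · 5 · 19³; 9245 = 5 · 43²
max exponents: 2³ · 5 · 19³ · 43² = 507291640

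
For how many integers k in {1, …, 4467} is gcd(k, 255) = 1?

255 = 3·5·17. Inclusion–exclusion on these primes:
4467 − ⌊4467/3⌋ − ⌊4467/5⌋ − ⌊4467/17⌋ + ⌊4467/15⌋ + ⌊4467/51⌋ + ⌊4467/85⌋ − ⌊4467/255⌋ = 2242

2242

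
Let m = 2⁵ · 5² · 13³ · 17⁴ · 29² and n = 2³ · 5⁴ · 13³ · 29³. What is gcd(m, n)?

min exponent per shared prime: 2³ · 5² · 13³ · 29² = 369535400

369535400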